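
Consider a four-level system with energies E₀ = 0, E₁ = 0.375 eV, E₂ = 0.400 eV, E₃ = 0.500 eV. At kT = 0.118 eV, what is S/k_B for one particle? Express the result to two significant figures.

0.37

Eᵢ/kT = 0, 3.178, 3.390, 4.237.
Z = Σ e^(−Eᵢ/kT) = e^(−0) + e^(−3.178) + e^(−3.390) + e^(−4.237) = 1.000 + 0.04167 + 0.03371 + 0.01445 = 1.090.
⟨E⟩ = Σ EᵢPᵢ = 0.03334 eV.
S/k_B = ln Z + ⟨E⟩/kT = ln(1.090) + 0.03334/0.118 = 0.08618 + 0.2825 = 0.37.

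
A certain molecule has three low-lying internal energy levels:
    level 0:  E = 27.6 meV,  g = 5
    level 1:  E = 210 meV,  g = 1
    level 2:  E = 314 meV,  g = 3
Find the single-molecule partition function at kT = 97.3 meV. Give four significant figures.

Eᵢ/kT = 0.283659, 2.15827, 3.22713.
Z = Σ gᵢe^(−Eᵢ/kT) = 5·e^(−0.283659) + 1·e^(−2.15827) + 3·e^(−3.22713) = 3.76512 + 0.115525 + 0.119014 = 3.99966.

Z = 4.000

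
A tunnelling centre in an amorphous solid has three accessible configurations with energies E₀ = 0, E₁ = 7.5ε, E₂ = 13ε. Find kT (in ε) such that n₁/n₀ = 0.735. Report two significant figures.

n₁/n₀ = exp[−(E₁−E₀)/kT] = 0.735.
⇒ (E₁−E₀)/kT = ln(1/0.735) = ln(1.361) = 0.3082.
kT = 7.5ε / 0.3082 = 24 ε.

24 ε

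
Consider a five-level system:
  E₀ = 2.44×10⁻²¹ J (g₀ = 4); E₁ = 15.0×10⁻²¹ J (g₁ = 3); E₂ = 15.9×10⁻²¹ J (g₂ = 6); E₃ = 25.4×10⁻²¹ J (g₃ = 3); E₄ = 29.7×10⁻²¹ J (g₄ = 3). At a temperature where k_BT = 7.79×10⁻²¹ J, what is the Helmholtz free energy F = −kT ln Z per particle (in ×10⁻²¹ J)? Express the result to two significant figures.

Eᵢ/kT = 0.3132, 1.926, 2.041, 3.261, 3.813.
Z = Σ gᵢe^(−Eᵢ/kT) = 4·e^(−0.3132) + 3·e^(−1.926) + 6·e^(−2.041) + 3·e^(−3.261) + 3·e^(−3.813) = 2.924 + 0.4372 + 0.7794 + 0.1151 + 0.06625 = 4.322.
F = −kT ln Z = −7.79 × ln(4.322) = −7.79 × 1.464 = -11 ×10⁻²¹ J.

-11 ×10⁻²¹ J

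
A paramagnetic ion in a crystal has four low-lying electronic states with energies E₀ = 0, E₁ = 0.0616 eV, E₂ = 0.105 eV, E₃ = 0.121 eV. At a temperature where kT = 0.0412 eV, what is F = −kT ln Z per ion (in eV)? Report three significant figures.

Eᵢ/kT = 0, 1.4951, 2.5485, 2.9369.
Z = Σ e^(−Eᵢ/kT) = e^(−0) + e^(−1.4951) + e^(−2.5485) + e^(−2.9369) = 1.0000 + 0.22423 + 0.078199 + 0.053030 = 1.3555.
F = −kT ln Z = −0.0412 × ln(1.3555) = −0.0412 × 0.30417 = -0.0125 eV.

-0.0125 eV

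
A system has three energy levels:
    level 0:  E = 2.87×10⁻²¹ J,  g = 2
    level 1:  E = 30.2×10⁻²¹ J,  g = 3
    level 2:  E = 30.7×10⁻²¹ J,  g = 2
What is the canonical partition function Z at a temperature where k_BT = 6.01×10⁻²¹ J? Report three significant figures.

Eᵢ/kT = 0.47754, 5.0250, 5.1082.
Z = Σ gᵢe^(−Eᵢ/kT) = 2·e^(−0.47754) + 3·e^(−5.0250) + 2·e^(−5.1082) = 1.2406 + 0.019715 + 0.012094 = 1.2724.

Z = 1.27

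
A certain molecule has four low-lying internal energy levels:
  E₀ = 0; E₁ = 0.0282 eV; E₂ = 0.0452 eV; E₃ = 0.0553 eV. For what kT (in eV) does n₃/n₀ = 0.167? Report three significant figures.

0.0309 eV

n₃/n₀ = exp[−(E₃−E₀)/kT] = 0.167.
⇒ (E₃−E₀)/kT = ln(1/0.167) = ln(5.9880) = 1.7898.
kT = 0.0553 eV / 1.7898 = 0.0309 eV.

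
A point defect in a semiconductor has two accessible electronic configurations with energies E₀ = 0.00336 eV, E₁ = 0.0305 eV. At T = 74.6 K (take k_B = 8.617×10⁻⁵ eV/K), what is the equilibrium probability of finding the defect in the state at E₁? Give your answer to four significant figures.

0.01446

k_BT = 8.617×10⁻⁵ × 74.6 K = 0.00642828 eV.
Eᵢ/kT = 0.522690, 4.74466.
Z = Σ e^(−Eᵢ/kT) = e^(−0.522690) + e^(−4.74466) = 0.592923 + 0.00869802 = 0.601621.
P₁ = e^(−E₁/kT) / Z = 0.00869802/0.601621 = 0.01446.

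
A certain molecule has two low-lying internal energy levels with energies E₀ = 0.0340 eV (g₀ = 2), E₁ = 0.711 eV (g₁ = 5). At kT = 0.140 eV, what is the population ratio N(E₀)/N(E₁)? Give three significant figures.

n₀/n₁ = (g₀/g₁) exp[−(E₀−E₁)/kT] = (2/5) × exp(−(-0.6770 eV)/(0.140 eV)) = (2/5) × exp(4.8357) = 50.4.

50.4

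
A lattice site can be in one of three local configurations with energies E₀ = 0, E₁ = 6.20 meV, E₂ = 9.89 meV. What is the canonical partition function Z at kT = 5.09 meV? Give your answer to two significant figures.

Z = 1.4

Eᵢ/kT = 0, 1.218, 1.943.
Z = Σ e^(−Eᵢ/kT) = e^(−0) + e^(−1.218) + e^(−1.943) = 1.000 + 0.2958 + 0.1433 = 1.439.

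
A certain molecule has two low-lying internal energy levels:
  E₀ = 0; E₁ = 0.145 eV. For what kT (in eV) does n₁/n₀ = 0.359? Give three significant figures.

n₁/n₀ = exp[−(E₁−E₀)/kT] = 0.359.
⇒ (E₁−E₀)/kT = ln(1/0.359) = ln(2.7855) = 1.0244.
kT = 0.145 eV / 1.0244 = 0.142 eV.

0.142 eV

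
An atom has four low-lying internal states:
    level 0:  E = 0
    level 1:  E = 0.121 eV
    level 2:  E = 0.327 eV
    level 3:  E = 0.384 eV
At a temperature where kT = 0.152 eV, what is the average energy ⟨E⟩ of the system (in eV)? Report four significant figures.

Eᵢ/kT = 0, 0.796053, 2.15132, 2.52632.
Z = Σ e^(−Eᵢ/kT) = e^(−0) + e^(−0.796053) + e^(−2.15132) + e^(−2.52632) = 1.00000 + 0.451106 + 0.116331 + 0.0799527 = 1.64739.
⟨E⟩ = Σ Eᵢ e^(−Eᵢ/kT) / Z = (0·1.00000 + 0.121·0.451106 + 0.327·0.116331 + 0.384·0.0799527) / 1.64739 = 0.07486 eV.

0.07486 eV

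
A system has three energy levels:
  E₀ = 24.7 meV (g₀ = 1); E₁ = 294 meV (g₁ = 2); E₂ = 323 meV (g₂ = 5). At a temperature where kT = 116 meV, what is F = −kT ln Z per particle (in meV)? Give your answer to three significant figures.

-28.2 meV

Eᵢ/kT = 0.21293, 2.5345, 2.7845.
Z = Σ gᵢe^(−Eᵢ/kT) = 1·e^(−0.21293) + 2·e^(−2.5345) + 5·e^(−2.7845) = 0.80821 + 0.15860 + 0.30880 = 1.2756.
F = −kT ln Z = −116 × ln(1.2756) = −116 × 0.24342 = -28.2 meV.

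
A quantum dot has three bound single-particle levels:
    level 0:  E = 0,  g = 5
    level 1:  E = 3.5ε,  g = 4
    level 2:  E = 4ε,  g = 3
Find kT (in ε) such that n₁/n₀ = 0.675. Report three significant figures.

n₁/n₀ = (g₁/g₀) exp[−(E₁−E₀)/kT] = 0.675.
⇒ (E₁−E₀)/kT = ln((4/5)/0.675) = ln(1.1852) = 0.16991.
kT = 3.5ε / 0.16991 = 20.6 ε.

20.6 ε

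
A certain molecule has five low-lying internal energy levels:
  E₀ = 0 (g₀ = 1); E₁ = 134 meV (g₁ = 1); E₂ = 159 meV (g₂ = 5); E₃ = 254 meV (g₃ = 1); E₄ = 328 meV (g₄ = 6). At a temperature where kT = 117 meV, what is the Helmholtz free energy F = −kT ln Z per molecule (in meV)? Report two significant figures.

Eᵢ/kT = 0, 1.145, 1.359, 2.171, 2.803.
Z = Σ gᵢe^(−Eᵢ/kT) = 1·e^(−0) + 1·e^(−1.145) + 5·e^(−1.359) + 1·e^(−2.171) + 6·e^(−2.803) = 1.000 + 0.3182 + 1.285 + 0.1141 + 0.3638 = 3.081.
F = −kT ln Z = −117 × ln(3.081) = −117 × 1.125 = -130 meV.

-130 meV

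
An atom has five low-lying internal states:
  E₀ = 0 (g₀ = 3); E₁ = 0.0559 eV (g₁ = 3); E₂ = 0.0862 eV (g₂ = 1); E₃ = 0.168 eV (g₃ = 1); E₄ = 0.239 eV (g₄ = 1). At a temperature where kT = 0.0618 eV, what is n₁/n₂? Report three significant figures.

n₁/n₂ = (g₁/g₂) exp[−(E₁−E₂)/kT] = (3/1) × exp(−(-0.0303 eV)/(0.0618 eV)) = (3/1) × exp(0.49029) = 4.90.

4.90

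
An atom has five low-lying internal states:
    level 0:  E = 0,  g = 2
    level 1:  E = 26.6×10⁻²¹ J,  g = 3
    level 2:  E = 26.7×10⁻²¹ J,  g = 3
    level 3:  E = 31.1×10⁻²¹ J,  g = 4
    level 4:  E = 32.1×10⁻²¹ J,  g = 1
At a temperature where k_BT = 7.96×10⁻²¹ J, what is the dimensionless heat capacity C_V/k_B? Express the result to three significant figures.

1.46

Eᵢ/kT = 0, 3.3417, 3.3543, 3.9070, 4.0327.
Z = Σ gᵢe^(−Eᵢ/kT) = 2·e^(−0) + 3·e^(−3.3417) + 3·e^(−3.3543) + 4·e^(−3.9070) + 1·e^(−4.0327) = 2.0000 + 0.10613 + 0.10480 + 0.080403 + 0.017726 = 2.3091.
⟨E⟩ = 3.7637, ⟨E²⟩ = 106.46.
C_V/k_B = (⟨E²⟩ − ⟨E⟩²)/(kT)² = (106.46 − 14.165)/63.362 = 1.46.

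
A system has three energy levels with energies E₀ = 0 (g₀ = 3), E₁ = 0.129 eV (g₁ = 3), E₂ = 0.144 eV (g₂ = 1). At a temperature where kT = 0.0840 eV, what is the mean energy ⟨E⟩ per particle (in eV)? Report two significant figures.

0.029 eV

Eᵢ/kT = 0, 1.536, 1.714.
Z = Σ gᵢe^(−Eᵢ/kT) = 3·e^(−0) + 3·e^(−1.536) + 1·e^(−1.714) = 3.000 + 0.6457 + 0.1801 = 3.826.
⟨E⟩ = Σ Eᵢ gᵢe^(−Eᵢ/kT) / Z = (0·3.000 + 0.129·0.6457 + 0.144·0.1801) / 3.826 = 0.029 eV.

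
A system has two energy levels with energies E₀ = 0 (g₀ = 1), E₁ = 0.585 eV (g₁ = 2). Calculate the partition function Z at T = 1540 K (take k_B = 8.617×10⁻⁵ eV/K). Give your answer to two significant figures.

Z = 1.0

k_BT = 8.617×10⁻⁵ × 1540 K = 0.1327 eV.
Eᵢ/kT = 0, 4.408.
Z = Σ gᵢe^(−Eᵢ/kT) = 1·e^(−0) + 2·e^(−4.408) = 1.000 + 0.02436 = 1.024.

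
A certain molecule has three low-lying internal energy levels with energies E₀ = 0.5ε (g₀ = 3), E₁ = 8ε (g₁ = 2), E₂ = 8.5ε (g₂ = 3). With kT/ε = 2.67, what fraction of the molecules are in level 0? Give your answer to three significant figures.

0.917

Eᵢ/kT = 0.18727, 2.9963, 3.1835.
Z = Σ gᵢe^(−Eᵢ/kT) = 3·e^(−0.18727) + 2·e^(−2.9963) + 3·e^(−3.1835) = 2.4877 + 0.099943 + 0.12432 = 2.7120.
P₀ = g₀ e^(−E₀/kT) / Z = 2.4877/2.7120 = 0.917.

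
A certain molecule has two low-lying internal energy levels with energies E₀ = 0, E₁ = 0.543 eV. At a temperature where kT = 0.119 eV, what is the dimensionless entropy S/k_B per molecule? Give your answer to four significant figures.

0.05748

Eᵢ/kT = 0, 4.56303.
Z = Σ e^(−Eᵢ/kT) = e^(−0) + e^(−4.56303) = 1.00000 + 0.0104304 = 1.01043.
⟨E⟩ = Σ EᵢPᵢ = 0.00560524 eV.
S/k_B = ln Z + ⟨E⟩/kT = ln(1.01043) + 0.00560524/0.119 = 0.0103760 + 0.0471029 = 0.05748.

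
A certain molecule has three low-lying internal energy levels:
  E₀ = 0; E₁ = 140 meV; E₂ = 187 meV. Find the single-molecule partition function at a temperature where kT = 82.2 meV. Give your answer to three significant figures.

Eᵢ/kT = 0, 1.7032, 2.2749.
Z = Σ e^(−Eᵢ/kT) = e^(−0) + e^(−1.7032) + e^(−2.2749) = 1.0000 + 0.18210 + 0.10281 = 1.2849.

Z = 1.28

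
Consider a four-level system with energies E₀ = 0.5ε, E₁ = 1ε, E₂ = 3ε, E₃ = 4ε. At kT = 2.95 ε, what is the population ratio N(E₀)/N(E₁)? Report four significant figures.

1.185

n₀/n₁ = exp[−(E₀−E₁)/kT] = exp(−(-0.5ε)/(2.95ε)) = exp(0.169492) = 1.185.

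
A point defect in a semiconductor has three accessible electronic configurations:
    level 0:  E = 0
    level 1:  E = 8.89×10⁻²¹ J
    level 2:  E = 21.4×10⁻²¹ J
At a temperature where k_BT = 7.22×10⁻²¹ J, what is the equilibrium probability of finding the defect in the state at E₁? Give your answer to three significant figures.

Eᵢ/kT = 0, 1.2313, 2.9640.
Z = Σ e^(−Eᵢ/kT) = e^(−0) + e^(−1.2313) + e^(−2.9640) = 1.0000 + 0.29191 + 0.051612 = 1.3435.
P₁ = e^(−E₁/kT) / Z = 0.29191/1.3435 = 0.217.

0.217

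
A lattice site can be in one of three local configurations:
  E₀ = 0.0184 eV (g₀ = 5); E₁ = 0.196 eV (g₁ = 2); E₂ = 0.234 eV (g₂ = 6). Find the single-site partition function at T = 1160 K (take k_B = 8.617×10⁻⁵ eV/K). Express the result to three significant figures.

Z = 5.02

k_BT = 8.617×10⁻⁵ × 1160 K = 0.099957 eV.
Eᵢ/kT = 0.18408, 1.9608, 2.3410.
Z = Σ gᵢe^(−Eᵢ/kT) = 5·e^(−0.18408) + 2·e^(−1.9608) + 6·e^(−2.3410) = 4.1593 + 0.28149 + 0.57739 = 5.0182.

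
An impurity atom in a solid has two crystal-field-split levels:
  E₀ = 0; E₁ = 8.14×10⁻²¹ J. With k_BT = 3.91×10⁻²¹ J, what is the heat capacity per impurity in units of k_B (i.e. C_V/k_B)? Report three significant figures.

0.427

Eᵢ/kT = 0, 2.0818.
Z = Σ e^(−Eᵢ/kT) = e^(−0) + e^(−2.0818) = 1.0000 + 0.12471 = 1.1247.
⟨E⟩ = 0.90259, ⟨E²⟩ = 7.3471.
C_V/k_B = (⟨E²⟩ − ⟨E⟩²)/(kT)² = (7.3471 − 0.81467)/15.288 = 0.427.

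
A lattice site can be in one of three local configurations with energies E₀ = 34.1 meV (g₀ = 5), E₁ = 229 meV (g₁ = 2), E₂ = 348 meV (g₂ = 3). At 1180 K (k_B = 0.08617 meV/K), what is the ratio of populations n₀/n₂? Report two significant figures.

37

k_BT = 0.08617 × 1180 K = 101.7 meV.
n₀/n₂ = (g₀/g₂) exp[−(E₀−E₂)/kT] = (5/3) × exp(−(-313.9 meV)/(101.7 meV)) = (5/3) × exp(3.087) = 37.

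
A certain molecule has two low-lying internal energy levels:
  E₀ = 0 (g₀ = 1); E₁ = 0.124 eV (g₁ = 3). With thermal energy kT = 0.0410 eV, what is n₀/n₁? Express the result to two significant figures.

n₀/n₁ = (g₀/g₁) exp[−(E₀−E₁)/kT] = (1/3) × exp(−(-0.124 eV)/(0.0410 eV)) = (1/3) × exp(3.024) = 6.9.

6.9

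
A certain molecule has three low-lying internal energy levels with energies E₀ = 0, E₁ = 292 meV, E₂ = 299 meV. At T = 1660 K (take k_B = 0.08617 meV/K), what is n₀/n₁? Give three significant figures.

k_BT = 0.08617 × 1660 K = 143.04 meV.
n₀/n₁ = exp[−(E₀−E₁)/kT] = exp(−(-292 meV)/(143.04 meV)) = exp(2.0414) = 7.70.

7.70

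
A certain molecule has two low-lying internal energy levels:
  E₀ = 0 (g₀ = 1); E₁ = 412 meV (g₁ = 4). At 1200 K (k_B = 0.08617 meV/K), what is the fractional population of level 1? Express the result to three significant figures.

k_BT = 0.08617 × 1200 K = 103.40 meV.
Eᵢ/kT = 0, 3.9845.
Z = Σ gᵢe^(−Eᵢ/kT) = 1·e^(−0) + 4·e^(−3.9845) = 1.0000 + 0.074407 = 1.0744.
P₁ = g₁ e^(−E₁/kT) / Z = 0.074407/1.0744 = 0.0693.

0.0693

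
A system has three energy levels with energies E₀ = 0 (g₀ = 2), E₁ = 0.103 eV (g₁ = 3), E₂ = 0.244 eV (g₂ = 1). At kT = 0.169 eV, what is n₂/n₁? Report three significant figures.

n₂/n₁ = (g₂/g₁) exp[−(E₂−E₁)/kT] = (1/3) × exp(−(0.141 eV)/(0.169 eV)) = (1/3) × exp(-0.83432) = 0.145.

0.145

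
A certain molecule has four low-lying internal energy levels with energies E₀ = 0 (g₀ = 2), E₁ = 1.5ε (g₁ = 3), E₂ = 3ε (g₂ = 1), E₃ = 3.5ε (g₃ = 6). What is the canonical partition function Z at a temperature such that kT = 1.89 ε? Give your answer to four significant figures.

Eᵢ/kT = 0, 0.793651, 1.58730, 1.85185.
Z = Σ gᵢe^(−Eᵢ/kT) = 2·e^(−0) + 3·e^(−0.793651) + 1·e^(−1.58730) + 6·e^(−1.85185) = 2.00000 + 1.35657 + 0.204477 + 0.941679 = 4.50273.

Z = 4.503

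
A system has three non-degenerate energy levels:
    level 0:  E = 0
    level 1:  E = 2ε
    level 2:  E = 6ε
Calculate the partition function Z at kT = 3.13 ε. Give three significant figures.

Eᵢ/kT = 0, 0.63898, 1.9169.
Z = Σ e^(−Eᵢ/kT) = e^(−0) + e^(−0.63898) + e^(−1.9169) = 1.0000 + 0.52783 + 0.14706 = 1.6749.

Z = 1.67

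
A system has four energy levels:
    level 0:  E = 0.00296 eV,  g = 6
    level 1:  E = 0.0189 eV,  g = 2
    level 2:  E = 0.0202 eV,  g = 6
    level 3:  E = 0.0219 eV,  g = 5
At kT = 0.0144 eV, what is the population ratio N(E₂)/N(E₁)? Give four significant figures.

n₂/n₁ = (g₂/g₁) exp[−(E₂−E₁)/kT] = (6/2) × exp(−(0.0013 eV)/(0.0144 eV)) = (6/2) × exp(-0.0902778) = 2.741.

2.741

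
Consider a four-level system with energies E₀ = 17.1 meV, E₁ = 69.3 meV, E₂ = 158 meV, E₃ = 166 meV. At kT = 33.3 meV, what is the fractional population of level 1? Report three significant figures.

Eᵢ/kT = 0.51351, 2.0811, 4.7447, 4.9850.
Z = Σ e^(−Eᵢ/kT) = e^(−0.51351) + e^(−2.0811) + e^(−4.7447) + e^(−4.9850) = 0.59839 + 0.12479 + 0.0086977 + 0.0068398 = 0.73872.
P₁ = e^(−E₁/kT) / Z = 0.12479/0.73872 = 0.169.

0.169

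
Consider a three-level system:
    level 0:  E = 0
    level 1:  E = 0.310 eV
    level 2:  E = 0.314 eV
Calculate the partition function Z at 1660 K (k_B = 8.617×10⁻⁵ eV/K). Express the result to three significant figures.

k_BT = 8.617×10⁻⁵ × 1660 K = 0.14304 eV.
Eᵢ/kT = 0, 2.1672, 2.1952.
Z = Σ e^(−Eᵢ/kT) = e^(−0) + e^(−2.1672) + e^(−2.1952) = 1.0000 + 0.11450 + 0.11134 = 1.2258.

Z = 1.23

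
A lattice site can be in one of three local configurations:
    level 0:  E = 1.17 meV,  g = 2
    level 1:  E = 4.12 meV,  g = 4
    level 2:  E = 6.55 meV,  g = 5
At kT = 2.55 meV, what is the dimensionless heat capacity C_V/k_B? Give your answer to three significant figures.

Eᵢ/kT = 0.45882, 1.6157, 2.5686.
Z = Σ gᵢe^(−Eᵢ/kT) = 2·e^(−0.45882) + 4·e^(−1.6157) + 5·e^(−2.5686) = 1.2641 + 0.79501 + 0.38321 = 2.4423.
⟨E⟩ = 2.9744 meV, ⟨E²⟩ = 12.966 meV².
C_V/k_B = (⟨E²⟩ − ⟨E⟩²)/(kT)² = (12.966 − 8.8471)/6.5025 = 0.633.

0.633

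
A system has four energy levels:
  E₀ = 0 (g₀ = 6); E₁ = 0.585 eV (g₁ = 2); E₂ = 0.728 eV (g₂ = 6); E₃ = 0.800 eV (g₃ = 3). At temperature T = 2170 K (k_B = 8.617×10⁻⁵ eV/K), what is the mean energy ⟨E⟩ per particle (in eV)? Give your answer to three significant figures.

0.0278 eV

k_BT = 8.617×10⁻⁵ × 2170 K = 0.18699 eV.
Eᵢ/kT = 0, 3.1285, 3.8933, 4.2783.
Z = Σ gᵢe^(−Eᵢ/kT) = 6·e^(−0) + 2·e^(−3.1285) + 6·e^(−3.8933) + 3·e^(−4.2783) = 6.0000 + 0.087567 + 0.12227 + 0.041599 = 6.2514.
⟨E⟩ = Σ Eᵢ gᵢe^(−Eᵢ/kT) / Z = (0·6.0000 + 0.585·0.087567 + 0.728·0.12227 + 0.800·0.041599) / 6.2514 = 0.0278 eV.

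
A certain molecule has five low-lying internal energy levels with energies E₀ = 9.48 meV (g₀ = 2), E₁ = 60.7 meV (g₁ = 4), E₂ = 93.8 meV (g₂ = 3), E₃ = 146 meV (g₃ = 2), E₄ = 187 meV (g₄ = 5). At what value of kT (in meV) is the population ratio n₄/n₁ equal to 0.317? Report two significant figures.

92 meV

n₄/n₁ = (g₄/g₁) exp[−(E₄−E₁)/kT] = 0.317.
⇒ (E₄−E₁)/kT = ln((5/4)/0.317) = ln(3.943) = 1.372.
kT = 126.3 meV / 1.372 = 92 meV.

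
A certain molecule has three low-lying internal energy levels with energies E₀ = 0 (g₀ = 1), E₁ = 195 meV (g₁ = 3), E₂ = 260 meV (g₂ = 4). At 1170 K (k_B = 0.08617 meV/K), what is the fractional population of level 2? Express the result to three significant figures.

k_BT = 0.08617 × 1170 K = 100.82 meV.
Eᵢ/kT = 0, 1.9341, 2.5789.
Z = Σ gᵢe^(−Eᵢ/kT) = 1·e^(−0) + 3·e^(−1.9341) + 4·e^(−2.5789) = 1.0000 + 0.43366 + 0.30343 = 1.7371.
P₂ = g₂ e^(−E₂/kT) / Z = 0.30343/1.7371 = 0.175.

0.175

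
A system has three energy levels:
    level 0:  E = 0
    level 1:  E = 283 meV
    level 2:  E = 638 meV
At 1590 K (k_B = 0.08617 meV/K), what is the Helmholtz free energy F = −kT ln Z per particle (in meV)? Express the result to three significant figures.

-17.5 meV

k_BT = 0.08617 × 1590 K = 137.01 meV.
Eᵢ/kT = 0, 2.0655, 4.6566.
Z = Σ e^(−Eᵢ/kT) = e^(−0) + e^(−2.0655) + e^(−4.6566) = 1.0000 + 0.12675 + 0.0094987 = 1.1362.
F = −kT ln Z = −137.01 × ln(1.1362) = −137.01 × 0.12769 = -17.5 meV.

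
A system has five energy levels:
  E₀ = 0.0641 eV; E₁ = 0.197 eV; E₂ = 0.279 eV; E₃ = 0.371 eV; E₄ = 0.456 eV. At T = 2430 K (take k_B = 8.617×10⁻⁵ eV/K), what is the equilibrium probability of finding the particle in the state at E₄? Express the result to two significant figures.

k_BT = 8.617×10⁻⁵ × 2430 K = 0.2094 eV.
Eᵢ/kT = 0.3061, 0.9408, 1.332, 1.772, 2.178.
Z = Σ e^(−Eᵢ/kT) = e^(−0.3061) + e^(−0.9408) + e^(−1.332) + e^(−1.772) + e^(−2.178) = 0.7363 + 0.3903 + 0.2639 + 0.1700 + 0.1133 = 1.674.
P₄ = e^(−E₄/kT) / Z = 0.1133/1.674 = 0.068.

0.068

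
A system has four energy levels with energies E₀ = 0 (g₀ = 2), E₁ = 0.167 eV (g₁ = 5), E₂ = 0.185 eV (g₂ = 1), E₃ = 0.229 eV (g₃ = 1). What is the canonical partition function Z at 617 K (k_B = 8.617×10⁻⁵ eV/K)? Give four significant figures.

k_BT = 8.617×10⁻⁵ × 617 K = 0.0531669 eV.
Eᵢ/kT = 0, 3.14105, 3.47961, 4.30719.
Z = Σ gᵢe^(−Eᵢ/kT) = 2·e^(−0) + 5·e^(−3.14105) + 1·e^(−3.47961) + 1·e^(−4.30719) = 2.00000 + 0.216187 + 0.0308194 + 0.0134714 = 2.26048.

Z = 2.260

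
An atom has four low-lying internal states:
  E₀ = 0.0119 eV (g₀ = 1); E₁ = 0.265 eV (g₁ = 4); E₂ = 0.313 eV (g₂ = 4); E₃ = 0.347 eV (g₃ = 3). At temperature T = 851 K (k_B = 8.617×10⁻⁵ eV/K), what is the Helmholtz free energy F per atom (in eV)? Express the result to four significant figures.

k_BT = 8.617×10⁻⁵ × 851 K = 0.0733307 eV.
Eᵢ/kT = 0.162279, 3.61377, 4.26834, 4.73199.
Z = Σ gᵢe^(−Eᵢ/kT) = 1·e^(−0.162279) + 4·e^(−3.61377) + 4·e^(−4.26834) + 3·e^(−4.73199) = 0.850204 + 0.107800 + 0.0560200 + 0.0264268 = 1.04045.
F = −kT ln Z = −0.0733307 × ln(1.04045) = −0.0733307 × 0.0396533 = -0.002908 eV.

-0.002908 eV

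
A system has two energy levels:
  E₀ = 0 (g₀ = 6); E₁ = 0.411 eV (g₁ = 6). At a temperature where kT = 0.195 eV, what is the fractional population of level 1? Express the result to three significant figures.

0.108

Eᵢ/kT = 0, 2.1077.
Z = Σ gᵢe^(−Eᵢ/kT) = 6·e^(−0) + 6·e^(−2.1077) = 6.0000 + 0.72910 = 6.7291.
P₁ = g₁ e^(−E₁/kT) / Z = 0.72910/6.7291 = 0.108.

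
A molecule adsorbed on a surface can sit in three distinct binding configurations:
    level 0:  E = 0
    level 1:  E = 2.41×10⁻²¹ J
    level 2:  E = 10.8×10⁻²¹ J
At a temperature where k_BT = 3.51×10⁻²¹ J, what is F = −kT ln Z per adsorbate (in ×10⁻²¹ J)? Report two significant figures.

-1.5 ×10⁻²¹ J

Eᵢ/kT = 0, 0.6866, 3.077.
Z = Σ e^(−Eᵢ/kT) = e^(−0) + e^(−0.6866) + e^(−3.077) = 1.000 + 0.5033 + 0.04610 = 1.549.
F = −kT ln Z = −3.51 × ln(1.549) = −3.51 × 0.4376 = -1.5 ×10⁻²¹ J.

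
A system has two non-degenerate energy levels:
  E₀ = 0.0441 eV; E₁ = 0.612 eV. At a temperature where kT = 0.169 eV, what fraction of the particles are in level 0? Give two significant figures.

0.97

Eᵢ/kT = 0.2609, 3.621.
Z = Σ e^(−Eᵢ/kT) = e^(−0.2609) + e^(−3.621) = 0.7704 + 0.02676 = 0.7972.
P₀ = e^(−E₀/kT) / Z = 0.7704/0.7972 = 0.97.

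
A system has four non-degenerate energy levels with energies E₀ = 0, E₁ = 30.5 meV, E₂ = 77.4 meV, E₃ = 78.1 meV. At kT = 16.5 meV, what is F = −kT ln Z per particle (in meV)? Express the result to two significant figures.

-2.7 meV

Eᵢ/kT = 0, 1.848, 4.691, 4.733.
Z = Σ e^(−Eᵢ/kT) = e^(−0) + e^(−1.848) + e^(−4.691) + e^(−4.733) = 1.000 + 0.1576 + 0.009178 + 0.008800 = 1.176.
F = −kT ln Z = −16.5 × ln(1.176) = −16.5 × 0.1621 = -2.7 meV.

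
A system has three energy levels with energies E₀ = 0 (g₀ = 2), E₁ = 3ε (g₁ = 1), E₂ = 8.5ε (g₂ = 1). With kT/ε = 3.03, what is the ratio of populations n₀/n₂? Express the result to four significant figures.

n₀/n₂ = (g₀/g₂) exp[−(E₀−E₂)/kT] = (2/1) × exp(−(-8.5ε)/(3.03ε)) = (2/1) × exp(2.80528) = 33.06.

33.06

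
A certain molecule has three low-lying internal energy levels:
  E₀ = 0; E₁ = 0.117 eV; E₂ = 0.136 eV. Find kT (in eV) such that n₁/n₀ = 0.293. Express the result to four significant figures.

n₁/n₀ = exp[−(E₁−E₀)/kT] = 0.293.
⇒ (E₁−E₀)/kT = ln(1/0.293) = ln(3.41297) = 1.22758.
kT = 0.117 eV / 1.22758 = 0.09531 eV.

0.09531 eV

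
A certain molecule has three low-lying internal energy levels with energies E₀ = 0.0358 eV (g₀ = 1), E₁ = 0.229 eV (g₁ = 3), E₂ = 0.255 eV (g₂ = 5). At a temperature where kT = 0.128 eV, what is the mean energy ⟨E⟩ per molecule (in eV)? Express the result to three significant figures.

0.163 eV

Eᵢ/kT = 0.27969, 1.7891, 1.9922.
Z = Σ gᵢe^(−Eᵢ/kT) = 1·e^(−0.27969) + 3·e^(−1.7891) + 5·e^(−1.9922) = 0.75602 + 0.50133 + 0.68198 = 1.9393.
⟨E⟩ = Σ Eᵢ gᵢe^(−Eᵢ/kT) / Z = (0.0358·0.75602 + 0.229·0.50133 + 0.255·0.68198) / 1.9393 = 0.163 eV.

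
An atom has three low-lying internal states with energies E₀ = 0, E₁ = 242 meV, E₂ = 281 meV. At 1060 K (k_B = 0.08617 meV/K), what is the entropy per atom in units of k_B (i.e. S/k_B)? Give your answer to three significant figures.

k_BT = 0.08617 × 1060 K = 91.340 meV.
Eᵢ/kT = 0, 2.6494, 3.0764.
Z = Σ e^(−Eᵢ/kT) = e^(−0) + e^(−2.6494) + e^(−3.0764) = 1.0000 + 0.070694 + 0.046125 = 1.1168.
⟨E⟩ = Σ EᵢPᵢ = 26.924 meV.
S/k_B = ln Z + ⟨E⟩/kT = ln(1.1168) + 26.924/91.340 = 0.11047 + 0.29477 = 0.405.

0.405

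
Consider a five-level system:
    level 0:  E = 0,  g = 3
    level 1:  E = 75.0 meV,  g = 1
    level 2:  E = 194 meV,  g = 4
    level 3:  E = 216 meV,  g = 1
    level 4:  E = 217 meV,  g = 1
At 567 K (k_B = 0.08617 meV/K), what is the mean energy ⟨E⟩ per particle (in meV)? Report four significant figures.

10.84 meV

k_BT = 0.08617 × 567 K = 48.8584 meV.
Eᵢ/kT = 0, 1.53505, 3.97066, 4.42094, 4.44141.
Z = Σ gᵢe^(−Eᵢ/kT) = 3·e^(−0) + 1·e^(−1.53505) + 4·e^(−3.97066) + 1·e^(−4.42094) + 1·e^(−4.44141) = 3.00000 + 0.215445 + 0.0754439 + 0.0120229 + 0.0117793 = 3.31469.
⟨E⟩ = Σ Eᵢ gᵢe^(−Eᵢ/kT) / Z = (0·3.00000 + 75.0·0.215445 + 194·0.0754439 + 216·0.0120229 + 217·0.0117793) / 3.31469 = 10.84 meV.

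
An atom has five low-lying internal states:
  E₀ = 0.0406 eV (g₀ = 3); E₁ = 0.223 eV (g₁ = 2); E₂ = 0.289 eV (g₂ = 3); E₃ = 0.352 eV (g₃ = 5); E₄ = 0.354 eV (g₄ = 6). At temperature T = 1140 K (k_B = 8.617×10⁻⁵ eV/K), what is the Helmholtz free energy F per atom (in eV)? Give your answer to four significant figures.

k_BT = 8.617×10⁻⁵ × 1140 K = 0.0982338 eV.
Eᵢ/kT = 0.413300, 2.27009, 2.94196, 3.58329, 3.60365.
Z = Σ gᵢe^(−Eᵢ/kT) = 3·e^(−0.413300) + 2·e^(−2.27009) + 3·e^(−2.94196) + 5·e^(−3.58329) + 6·e^(−3.60365) = 1.98439 + 0.206606 + 0.158287 + 0.138921 + 0.163345 = 2.65155.
F = −kT ln Z = −0.0982338 × ln(2.65155) = −0.0982338 × 0.975144 = -0.09579 eV.

-0.09579 eV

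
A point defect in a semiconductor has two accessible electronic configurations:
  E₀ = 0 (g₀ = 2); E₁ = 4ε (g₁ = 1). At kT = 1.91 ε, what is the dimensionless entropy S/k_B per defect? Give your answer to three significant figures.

Eᵢ/kT = 0, 2.0942.
Z = Σ gᵢe^(−Eᵢ/kT) = 2·e^(−0) + 1·e^(−2.0942) = 2.0000 + 0.12317 = 2.1232.
⟨E⟩ = Σ EᵢPᵢ = 0.23205 ε.
S/k_B = ln Z + ⟨E⟩/kT = ln(2.1232) + 0.23205/1.91 = 0.75292 + 0.12149 = 0.874.

0.874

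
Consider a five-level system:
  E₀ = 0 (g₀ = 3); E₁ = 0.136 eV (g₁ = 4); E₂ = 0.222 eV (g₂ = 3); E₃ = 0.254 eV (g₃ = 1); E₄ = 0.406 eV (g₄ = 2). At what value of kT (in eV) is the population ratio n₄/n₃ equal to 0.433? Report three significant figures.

0.0993 eV

n₄/n₃ = (g₄/g₃) exp[−(E₄−E₃)/kT] = 0.433.
⇒ (E₄−E₃)/kT = ln((2/1)/0.433) = ln(4.6189) = 1.5302.
kT = 0.152 eV / 1.5302 = 0.0993 eV.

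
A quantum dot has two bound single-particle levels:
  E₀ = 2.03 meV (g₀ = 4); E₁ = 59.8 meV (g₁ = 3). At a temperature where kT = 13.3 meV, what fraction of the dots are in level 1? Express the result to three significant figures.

0.00965

Eᵢ/kT = 0.15263, 4.4962.
Z = Σ gᵢe^(−Eᵢ/kT) = 4·e^(−0.15263) + 3·e^(−4.4962) = 3.4338 + 0.033454 = 3.4673.
P₁ = g₁ e^(−E₁/kT) / Z = 0.033454/3.4673 = 0.00965.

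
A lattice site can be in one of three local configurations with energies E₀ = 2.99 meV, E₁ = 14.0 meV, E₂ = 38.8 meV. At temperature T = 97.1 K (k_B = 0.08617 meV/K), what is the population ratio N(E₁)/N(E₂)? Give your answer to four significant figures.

k_BT = 0.08617 × 97.1 K = 8.36711 meV.
n₁/n₂ = exp[−(E₁−E₂)/kT] = exp(−(-24.8 meV)/(8.36711 meV)) = exp(2.96399) = 19.38.

19.38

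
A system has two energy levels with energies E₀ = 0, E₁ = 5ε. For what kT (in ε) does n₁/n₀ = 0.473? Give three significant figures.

n₁/n₀ = exp[−(E₁−E₀)/kT] = 0.473.
⇒ (E₁−E₀)/kT = ln(1/0.473) = ln(2.1142) = 0.74868.
kT = 5ε / 0.74868 = 6.68 ε.

6.68 ε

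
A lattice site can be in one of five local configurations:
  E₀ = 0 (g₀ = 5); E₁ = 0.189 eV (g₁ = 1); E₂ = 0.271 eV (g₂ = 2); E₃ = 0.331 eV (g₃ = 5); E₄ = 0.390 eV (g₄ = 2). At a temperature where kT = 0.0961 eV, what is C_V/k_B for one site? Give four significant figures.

Eᵢ/kT = 0, 1.96670, 2.81998, 3.44433, 4.05827.
Z = Σ gᵢe^(−Eᵢ/kT) = 5·e^(−0) + 1·e^(−1.96670) + 2·e^(−2.81998) + 5·e^(−3.44433) + 2·e^(−4.05827) = 5.00000 + 0.139918 + 0.119214 + 0.159631 + 0.0345578 = 5.45332.
⟨E⟩ = 0.0229341 eV, ⟨E²⟩ = 0.00669295 eV².
C_V/k_B = (⟨E²⟩ − ⟨E⟩²)/(kT)² = (0.00669295 − 0.000525973)/0.00923521 = 0.6678.

0.6678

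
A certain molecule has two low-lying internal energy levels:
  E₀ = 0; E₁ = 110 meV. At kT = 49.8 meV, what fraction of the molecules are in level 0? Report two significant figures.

0.90

Eᵢ/kT = 0, 2.209.
Z = Σ e^(−Eᵢ/kT) = e^(−0) + e^(−2.209) = 1.000 + 0.1098 = 1.110.
P₀ = e^(−E₀/kT) / Z = 1.000/1.110 = 0.90.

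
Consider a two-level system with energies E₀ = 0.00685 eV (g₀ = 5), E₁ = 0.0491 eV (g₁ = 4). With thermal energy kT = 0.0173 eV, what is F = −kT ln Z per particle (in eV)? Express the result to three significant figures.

-0.0222 eV

Eᵢ/kT = 0.39595, 2.8382.
Z = Σ gᵢe^(−Eᵢ/kT) = 5·e^(−0.39595) + 4·e^(−2.8382) = 3.3652 + 0.23412 = 3.5993.
F = −kT ln Z = −0.0173 × ln(3.5993) = −0.0173 × 1.2807 = -0.0222 eV.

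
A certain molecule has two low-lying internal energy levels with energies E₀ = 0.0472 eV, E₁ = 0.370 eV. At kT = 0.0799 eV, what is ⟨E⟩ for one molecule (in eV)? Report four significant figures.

Eᵢ/kT = 0.590738, 4.63079.
Z = Σ e^(−Eᵢ/kT) = e^(−0.590738) + e^(−4.63079) = 0.553918 + 0.00974706 = 0.563665.
⟨E⟩ = Σ Eᵢ e^(−Eᵢ/kT) / Z = (0.0472·0.553918 + 0.370·0.00974706) / 0.563665 = 0.05278 eV.

0.05278 eV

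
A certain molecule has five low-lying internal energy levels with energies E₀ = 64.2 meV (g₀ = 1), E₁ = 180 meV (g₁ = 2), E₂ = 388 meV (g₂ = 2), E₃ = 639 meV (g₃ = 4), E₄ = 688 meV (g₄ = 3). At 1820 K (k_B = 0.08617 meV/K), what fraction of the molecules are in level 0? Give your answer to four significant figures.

k_BT = 0.08617 × 1820 K = 156.829 meV.
Eᵢ/kT = 0.409363, 1.14775, 2.47403, 4.07450, 4.38694.
Z = Σ gᵢe^(−Eᵢ/kT) = 1·e^(−0.409363) + 2·e^(−1.14775) + 2·e^(−2.47403) + 4·e^(−4.07450) + 3·e^(−4.38694) = 0.664073 + 0.634700 + 0.168489 + 0.0680029 + 0.0373162 = 1.57258.
P₀ = g₀ e^(−E₀/kT) / Z = 0.664073/1.57258 = 0.4223.

0.4223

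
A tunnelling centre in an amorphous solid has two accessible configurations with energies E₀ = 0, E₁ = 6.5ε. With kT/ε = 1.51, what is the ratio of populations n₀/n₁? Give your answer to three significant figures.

n₀/n₁ = exp[−(E₀−E₁)/kT] = exp(−(-6.5ε)/(1.51ε)) = exp(4.3046) = 74.0.

74.0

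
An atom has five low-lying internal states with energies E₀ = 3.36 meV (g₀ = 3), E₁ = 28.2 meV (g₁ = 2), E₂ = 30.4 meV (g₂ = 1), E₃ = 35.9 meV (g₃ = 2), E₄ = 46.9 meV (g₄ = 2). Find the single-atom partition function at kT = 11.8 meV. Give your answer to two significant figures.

Z = 2.6

Eᵢ/kT = 0.2847, 2.390, 2.576, 3.042, 3.975.
Z = Σ gᵢe^(−Eᵢ/kT) = 3·e^(−0.2847) + 2·e^(−2.390) + 1·e^(−2.576) + 2·e^(−3.042) + 2·e^(−3.975) = 2.257 + 0.1833 + 0.07608 + 0.09548 + 0.03756 = 2.649.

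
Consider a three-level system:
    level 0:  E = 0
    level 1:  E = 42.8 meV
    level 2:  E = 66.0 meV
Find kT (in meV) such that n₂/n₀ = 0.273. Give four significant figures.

n₂/n₀ = exp[−(E₂−E₀)/kT] = 0.273.
⇒ (E₂−E₀)/kT = ln(1/0.273) = ln(3.66300) = 1.29828.
kT = 66.0 meV / 1.29828 = 50.84 meV.

50.84 meV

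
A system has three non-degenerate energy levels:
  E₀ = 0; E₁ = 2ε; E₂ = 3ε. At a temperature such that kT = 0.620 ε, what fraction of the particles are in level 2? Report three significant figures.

0.00756

Eᵢ/kT = 0, 3.2258, 4.8387.
Z = Σ e^(−Eᵢ/kT) = e^(−0) + e^(−3.2258) + e^(−4.8387) = 1.0000 + 0.039724 + 0.0079173 = 1.0476.
P₂ = e^(−E₂/kT) / Z = 0.0079173/1.0476 = 0.00756.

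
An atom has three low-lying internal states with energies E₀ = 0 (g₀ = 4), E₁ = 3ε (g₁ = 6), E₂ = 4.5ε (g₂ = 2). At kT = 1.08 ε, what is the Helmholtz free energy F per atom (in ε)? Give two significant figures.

-1.6 ε

Eᵢ/kT = 0, 2.778, 4.167.
Z = Σ gᵢe^(−Eᵢ/kT) = 4·e^(−0) + 6·e^(−2.778) + 2·e^(−4.167) = 4.000 + 0.3730 + 0.03100 = 4.404.
F = −kT ln Z = −1.08 × ln(4.404) = −1.08 × 1.483 = -1.6 ε.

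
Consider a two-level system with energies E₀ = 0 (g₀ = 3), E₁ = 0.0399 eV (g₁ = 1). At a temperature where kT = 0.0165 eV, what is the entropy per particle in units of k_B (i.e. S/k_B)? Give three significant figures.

Eᵢ/kT = 0, 2.4182.
Z = Σ gᵢe^(−Eᵢ/kT) = 3·e^(−0) + 1·e^(−2.4182) = 3.0000 + 0.089082 = 3.0891.
⟨E⟩ = Σ EᵢPᵢ = 0.0011506 eV.
S/k_B = ln Z + ⟨E⟩/kT = ln(3.0891) + 0.0011506/0.0165 = 1.1279 + 0.069733 = 1.20.

1.20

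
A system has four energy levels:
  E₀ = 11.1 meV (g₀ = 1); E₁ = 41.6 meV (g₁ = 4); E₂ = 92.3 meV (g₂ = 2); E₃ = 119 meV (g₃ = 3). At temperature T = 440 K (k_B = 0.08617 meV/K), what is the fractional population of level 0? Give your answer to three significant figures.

0.313

k_BT = 0.08617 × 440 K = 37.915 meV.
Eᵢ/kT = 0.29276, 1.0972, 2.4344, 3.1386.
Z = Σ gᵢe^(−Eᵢ/kT) = 1·e^(−0.29276) + 4·e^(−1.0972) + 2·e^(−2.4344) + 3·e^(−3.1386) = 0.74620 + 1.3352 + 0.17530 + 0.13003 = 2.3867.
P₀ = g₀ e^(−E₀/kT) / Z = 0.74620/2.3867 = 0.313.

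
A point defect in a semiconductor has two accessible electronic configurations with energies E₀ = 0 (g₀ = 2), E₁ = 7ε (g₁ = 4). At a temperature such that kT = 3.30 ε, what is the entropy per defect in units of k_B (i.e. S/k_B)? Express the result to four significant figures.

1.318

Eᵢ/kT = 0, 2.12121.
Z = Σ gᵢe^(−Eᵢ/kT) = 2·e^(−0) + 4·e^(−2.12121) = 2.00000 + 0.479546 = 2.47955.
⟨E⟩ = Σ EᵢPᵢ = 1.35380 ε.
S/k_B = ln Z + ⟨E⟩/kT = ln(2.47955) + 1.35380/3.30 = 0.908077 + 0.410242 = 1.318.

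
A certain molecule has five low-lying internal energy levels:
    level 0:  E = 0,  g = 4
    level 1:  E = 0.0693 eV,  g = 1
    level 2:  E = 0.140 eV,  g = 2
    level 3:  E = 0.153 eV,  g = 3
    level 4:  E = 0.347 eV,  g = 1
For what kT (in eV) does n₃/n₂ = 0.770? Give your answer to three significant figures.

0.0195 eV

n₃/n₂ = (g₃/g₂) exp[−(E₃−E₂)/kT] = 0.770.
⇒ (E₃−E₂)/kT = ln((3/2)/0.770) = ln(1.9481) = 0.66685.
kT = 0.013 eV / 0.66685 = 0.0195 eV.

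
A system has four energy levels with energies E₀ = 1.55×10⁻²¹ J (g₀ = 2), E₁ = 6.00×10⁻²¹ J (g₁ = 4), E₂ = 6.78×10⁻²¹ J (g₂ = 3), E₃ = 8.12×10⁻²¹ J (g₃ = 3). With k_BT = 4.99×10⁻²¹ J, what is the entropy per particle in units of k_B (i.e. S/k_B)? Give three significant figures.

2.36

Eᵢ/kT = 0.31062, 1.2024, 1.3587, 1.6273.
Z = Σ gᵢe^(−Eᵢ/kT) = 2·e^(−0.31062) + 4·e^(−1.2024) + 3·e^(−1.3587) + 3·e^(−1.6273) = 1.4660 + 1.2019 + 0.77098 + 0.58938 = 4.0283.
⟨E⟩ = Σ EᵢPᵢ = 4.8399 ×10⁻²¹ J.
S/k_B = ln Z + ⟨E⟩/kT = ln(4.0283) + 4.8399/4.99 = 1.3933 + 0.96992 = 2.36.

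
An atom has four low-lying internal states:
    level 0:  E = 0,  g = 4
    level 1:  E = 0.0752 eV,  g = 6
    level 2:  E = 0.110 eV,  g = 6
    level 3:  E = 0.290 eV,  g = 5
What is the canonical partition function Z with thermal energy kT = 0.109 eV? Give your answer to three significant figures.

Z = 9.55

Eᵢ/kT = 0, 0.68991, 1.0092, 2.6606.
Z = Σ gᵢe^(−Eᵢ/kT) = 4·e^(−0) + 6·e^(−0.68991) + 6·e^(−1.0092) + 5·e^(−2.6606) = 4.0000 + 3.0097 + 2.1871 + 0.34953 = 9.5463.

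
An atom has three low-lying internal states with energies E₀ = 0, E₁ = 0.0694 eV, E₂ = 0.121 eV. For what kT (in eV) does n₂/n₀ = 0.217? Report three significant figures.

0.0792 eV

n₂/n₀ = exp[−(E₂−E₀)/kT] = 0.217.
⇒ (E₂−E₀)/kT = ln(1/0.217) = ln(4.6083) = 1.5279.
kT = 0.121 eV / 1.5279 = 0.0792 eV.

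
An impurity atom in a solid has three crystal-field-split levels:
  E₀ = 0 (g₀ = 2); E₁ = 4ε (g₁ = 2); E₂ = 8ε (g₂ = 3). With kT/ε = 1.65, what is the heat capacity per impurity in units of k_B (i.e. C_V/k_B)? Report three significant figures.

0.663

Eᵢ/kT = 0, 2.4242, 4.8485.
Z = Σ gᵢe^(−Eᵢ/kT) = 2·e^(−0) + 2·e^(−2.4242) + 3·e^(−4.8485) = 2.0000 + 0.17710 + 0.023520 = 2.2006.
⟨E⟩ = 0.40742 ε, ⟨E²⟩ = 1.9717 ε².
C_V/k_B = (⟨E²⟩ − ⟨E⟩²)/(kT)² = (1.9717 − 0.16599)/2.7225 = 0.663.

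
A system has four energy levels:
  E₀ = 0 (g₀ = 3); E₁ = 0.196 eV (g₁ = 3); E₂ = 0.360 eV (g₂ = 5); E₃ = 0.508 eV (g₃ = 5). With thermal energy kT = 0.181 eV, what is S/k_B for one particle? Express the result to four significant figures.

2.271

Eᵢ/kT = 0, 1.08287, 1.98895, 2.80663.
Z = Σ gᵢe^(−Eᵢ/kT) = 3·e^(−0) + 3·e^(−1.08287) + 5·e^(−1.98895) + 5·e^(−2.80663) = 3.00000 + 1.01587 + 0.684195 + 0.302041 = 5.00211.
⟨E⟩ = Σ EᵢPᵢ = 0.119721 eV.
S/k_B = ln Z + ⟨E⟩/kT = ln(5.00211) + 0.119721/0.181 = 1.60986 + 0.661442 = 2.271.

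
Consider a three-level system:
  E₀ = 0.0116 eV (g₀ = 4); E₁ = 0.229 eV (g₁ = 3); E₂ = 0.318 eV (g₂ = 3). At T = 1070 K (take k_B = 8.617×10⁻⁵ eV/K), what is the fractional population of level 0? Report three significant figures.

0.911

k_BT = 8.617×10⁻⁵ × 1070 K = 0.092202 eV.
Eᵢ/kT = 0.12581, 2.4837, 3.4489.
Z = Σ gᵢe^(−Eᵢ/kT) = 4·e^(−0.12581) + 3·e^(−2.4837) + 3·e^(−3.4489) = 3.5271 + 0.25030 + 0.095342 = 3.8727.
P₀ = g₀ e^(−E₀/kT) / Z = 3.5271/3.8727 = 0.911.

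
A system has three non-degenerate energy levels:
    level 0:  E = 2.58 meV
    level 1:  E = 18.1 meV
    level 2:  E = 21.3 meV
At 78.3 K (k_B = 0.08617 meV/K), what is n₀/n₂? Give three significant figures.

16.0

k_BT = 0.08617 × 78.3 K = 6.7471 meV.
n₀/n₂ = exp[−(E₀−E₂)/kT] = exp(−(-18.72 meV)/(6.7471 meV)) = exp(2.7745) = 16.0.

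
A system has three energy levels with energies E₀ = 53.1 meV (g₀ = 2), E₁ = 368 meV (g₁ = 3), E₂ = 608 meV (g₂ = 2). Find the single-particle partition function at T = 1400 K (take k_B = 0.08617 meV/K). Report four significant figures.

Z = 1.443

k_BT = 0.08617 × 1400 K = 120.638 meV.
Eᵢ/kT = 0.440160, 3.05045, 5.03987.
Z = Σ gᵢe^(−Eᵢ/kT) = 2·e^(−0.440160) + 3·e^(−3.05045) + 2·e^(−5.03987) = 1.28787 + 0.142013 + 0.0129492 = 1.44283.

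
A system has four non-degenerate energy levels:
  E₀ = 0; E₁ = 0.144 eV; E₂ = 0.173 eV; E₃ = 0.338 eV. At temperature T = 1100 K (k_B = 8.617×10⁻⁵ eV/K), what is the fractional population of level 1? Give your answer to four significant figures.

0.1554

k_BT = 8.617×10⁻⁵ × 1100 K = 0.0947870 eV.
Eᵢ/kT = 0, 1.51920, 1.82514, 3.56589.
Z = Σ e^(−Eᵢ/kT) = e^(−0) + e^(−1.51920) + e^(−1.82514) + e^(−3.56589) = 1.00000 + 0.218887 + 0.161195 + 0.0282718 = 1.40835.
P₁ = e^(−E₁/kT) / Z = 0.218887/1.40835 = 0.1554.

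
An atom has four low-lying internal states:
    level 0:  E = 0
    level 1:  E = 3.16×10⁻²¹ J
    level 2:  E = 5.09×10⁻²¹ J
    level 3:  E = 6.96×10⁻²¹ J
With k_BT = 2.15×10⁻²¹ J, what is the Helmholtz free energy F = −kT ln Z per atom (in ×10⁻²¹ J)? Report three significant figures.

Eᵢ/kT = 0, 1.4698, 2.3674, 3.2372.
Z = Σ e^(−Eᵢ/kT) = e^(−0) + e^(−1.4698) + e^(−2.3674) + e^(−3.2372) = 1.0000 + 0.22997 + 0.093724 + 0.039274 = 1.3630.
F = −kT ln Z = −2.15 × ln(1.3630) = −2.15 × 0.30969 = -0.666 ×10⁻²¹ J.

-0.666 ×10⁻²¹ J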